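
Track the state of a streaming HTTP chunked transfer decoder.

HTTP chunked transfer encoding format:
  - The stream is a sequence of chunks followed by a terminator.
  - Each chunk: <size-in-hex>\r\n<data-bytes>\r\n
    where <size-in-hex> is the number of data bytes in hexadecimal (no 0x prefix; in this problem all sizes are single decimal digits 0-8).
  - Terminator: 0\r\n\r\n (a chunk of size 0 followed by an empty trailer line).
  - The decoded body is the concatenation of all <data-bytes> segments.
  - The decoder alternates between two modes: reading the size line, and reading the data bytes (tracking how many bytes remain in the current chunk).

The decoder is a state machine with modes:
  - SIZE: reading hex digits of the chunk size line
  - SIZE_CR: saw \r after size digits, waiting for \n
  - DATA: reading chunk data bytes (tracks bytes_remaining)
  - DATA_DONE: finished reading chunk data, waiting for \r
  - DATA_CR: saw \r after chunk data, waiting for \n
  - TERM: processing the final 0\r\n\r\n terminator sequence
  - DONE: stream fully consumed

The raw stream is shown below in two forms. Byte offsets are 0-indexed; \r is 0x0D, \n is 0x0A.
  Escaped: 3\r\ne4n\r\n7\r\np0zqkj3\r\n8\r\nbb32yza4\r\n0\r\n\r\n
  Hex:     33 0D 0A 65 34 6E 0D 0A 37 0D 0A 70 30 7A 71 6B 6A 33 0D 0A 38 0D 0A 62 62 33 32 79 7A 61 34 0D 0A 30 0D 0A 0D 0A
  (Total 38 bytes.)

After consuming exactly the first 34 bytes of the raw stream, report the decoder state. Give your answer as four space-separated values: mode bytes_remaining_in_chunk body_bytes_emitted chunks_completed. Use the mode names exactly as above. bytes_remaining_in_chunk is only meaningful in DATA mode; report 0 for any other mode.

Answer: SIZE 0 18 3

Derivation:
Byte 0 = '3': mode=SIZE remaining=0 emitted=0 chunks_done=0
Byte 1 = 0x0D: mode=SIZE_CR remaining=0 emitted=0 chunks_done=0
Byte 2 = 0x0A: mode=DATA remaining=3 emitted=0 chunks_done=0
Byte 3 = 'e': mode=DATA remaining=2 emitted=1 chunks_done=0
Byte 4 = '4': mode=DATA remaining=1 emitted=2 chunks_done=0
Byte 5 = 'n': mode=DATA_DONE remaining=0 emitted=3 chunks_done=0
Byte 6 = 0x0D: mode=DATA_CR remaining=0 emitted=3 chunks_done=0
Byte 7 = 0x0A: mode=SIZE remaining=0 emitted=3 chunks_done=1
Byte 8 = '7': mode=SIZE remaining=0 emitted=3 chunks_done=1
Byte 9 = 0x0D: mode=SIZE_CR remaining=0 emitted=3 chunks_done=1
Byte 10 = 0x0A: mode=DATA remaining=7 emitted=3 chunks_done=1
Byte 11 = 'p': mode=DATA remaining=6 emitted=4 chunks_done=1
Byte 12 = '0': mode=DATA remaining=5 emitted=5 chunks_done=1
Byte 13 = 'z': mode=DATA remaining=4 emitted=6 chunks_done=1
Byte 14 = 'q': mode=DATA remaining=3 emitted=7 chunks_done=1
Byte 15 = 'k': mode=DATA remaining=2 emitted=8 chunks_done=1
Byte 16 = 'j': mode=DATA remaining=1 emitted=9 chunks_done=1
Byte 17 = '3': mode=DATA_DONE remaining=0 emitted=10 chunks_done=1
Byte 18 = 0x0D: mode=DATA_CR remaining=0 emitted=10 chunks_done=1
Byte 19 = 0x0A: mode=SIZE remaining=0 emitted=10 chunks_done=2
Byte 20 = '8': mode=SIZE remaining=0 emitted=10 chunks_done=2
Byte 21 = 0x0D: mode=SIZE_CR remaining=0 emitted=10 chunks_done=2
Byte 22 = 0x0A: mode=DATA remaining=8 emitted=10 chunks_done=2
Byte 23 = 'b': mode=DATA remaining=7 emitted=11 chunks_done=2
Byte 24 = 'b': mode=DATA remaining=6 emitted=12 chunks_done=2
Byte 25 = '3': mode=DATA remaining=5 emitted=13 chunks_done=2
Byte 26 = '2': mode=DATA remaining=4 emitted=14 chunks_done=2
Byte 27 = 'y': mode=DATA remaining=3 emitted=15 chunks_done=2
Byte 28 = 'z': mode=DATA remaining=2 emitted=16 chunks_done=2
Byte 29 = 'a': mode=DATA remaining=1 emitted=17 chunks_done=2
Byte 30 = '4': mode=DATA_DONE remaining=0 emitted=18 chunks_done=2
Byte 31 = 0x0D: mode=DATA_CR remaining=0 emitted=18 chunks_done=2
Byte 32 = 0x0A: mode=SIZE remaining=0 emitted=18 chunks_done=3
Byte 33 = '0': mode=SIZE remaining=0 emitted=18 chunks_done=3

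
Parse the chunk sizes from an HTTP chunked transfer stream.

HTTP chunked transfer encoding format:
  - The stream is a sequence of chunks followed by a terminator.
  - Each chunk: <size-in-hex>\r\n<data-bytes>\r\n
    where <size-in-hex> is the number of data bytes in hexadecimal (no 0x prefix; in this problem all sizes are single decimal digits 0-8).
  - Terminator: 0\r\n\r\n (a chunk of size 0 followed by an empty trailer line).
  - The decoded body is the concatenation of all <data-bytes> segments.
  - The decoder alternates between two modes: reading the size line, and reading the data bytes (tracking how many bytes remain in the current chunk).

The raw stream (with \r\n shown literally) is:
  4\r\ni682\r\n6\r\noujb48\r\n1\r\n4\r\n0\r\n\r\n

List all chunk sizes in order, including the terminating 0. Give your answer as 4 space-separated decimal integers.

Answer: 4 6 1 0

Derivation:
Chunk 1: stream[0..1]='4' size=0x4=4, data at stream[3..7]='i682' -> body[0..4], body so far='i682'
Chunk 2: stream[9..10]='6' size=0x6=6, data at stream[12..18]='oujb48' -> body[4..10], body so far='i682oujb48'
Chunk 3: stream[20..21]='1' size=0x1=1, data at stream[23..24]='4' -> body[10..11], body so far='i682oujb484'
Chunk 4: stream[26..27]='0' size=0 (terminator). Final body='i682oujb484' (11 bytes)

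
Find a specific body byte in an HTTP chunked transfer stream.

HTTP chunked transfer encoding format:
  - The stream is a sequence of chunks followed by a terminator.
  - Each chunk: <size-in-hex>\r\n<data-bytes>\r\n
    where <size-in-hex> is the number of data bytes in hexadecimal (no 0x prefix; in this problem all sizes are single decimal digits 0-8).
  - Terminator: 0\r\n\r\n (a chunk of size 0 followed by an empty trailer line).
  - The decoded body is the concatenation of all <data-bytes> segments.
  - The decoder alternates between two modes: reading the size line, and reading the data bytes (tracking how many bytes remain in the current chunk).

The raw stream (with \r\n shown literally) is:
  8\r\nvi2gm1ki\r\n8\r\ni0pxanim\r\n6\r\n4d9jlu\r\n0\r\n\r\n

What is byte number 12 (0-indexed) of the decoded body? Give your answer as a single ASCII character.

Answer: a

Derivation:
Chunk 1: stream[0..1]='8' size=0x8=8, data at stream[3..11]='vi2gm1ki' -> body[0..8], body so far='vi2gm1ki'
Chunk 2: stream[13..14]='8' size=0x8=8, data at stream[16..24]='i0pxanim' -> body[8..16], body so far='vi2gm1kii0pxanim'
Chunk 3: stream[26..27]='6' size=0x6=6, data at stream[29..35]='4d9jlu' -> body[16..22], body so far='vi2gm1kii0pxanim4d9jlu'
Chunk 4: stream[37..38]='0' size=0 (terminator). Final body='vi2gm1kii0pxanim4d9jlu' (22 bytes)
Body byte 12 = 'a'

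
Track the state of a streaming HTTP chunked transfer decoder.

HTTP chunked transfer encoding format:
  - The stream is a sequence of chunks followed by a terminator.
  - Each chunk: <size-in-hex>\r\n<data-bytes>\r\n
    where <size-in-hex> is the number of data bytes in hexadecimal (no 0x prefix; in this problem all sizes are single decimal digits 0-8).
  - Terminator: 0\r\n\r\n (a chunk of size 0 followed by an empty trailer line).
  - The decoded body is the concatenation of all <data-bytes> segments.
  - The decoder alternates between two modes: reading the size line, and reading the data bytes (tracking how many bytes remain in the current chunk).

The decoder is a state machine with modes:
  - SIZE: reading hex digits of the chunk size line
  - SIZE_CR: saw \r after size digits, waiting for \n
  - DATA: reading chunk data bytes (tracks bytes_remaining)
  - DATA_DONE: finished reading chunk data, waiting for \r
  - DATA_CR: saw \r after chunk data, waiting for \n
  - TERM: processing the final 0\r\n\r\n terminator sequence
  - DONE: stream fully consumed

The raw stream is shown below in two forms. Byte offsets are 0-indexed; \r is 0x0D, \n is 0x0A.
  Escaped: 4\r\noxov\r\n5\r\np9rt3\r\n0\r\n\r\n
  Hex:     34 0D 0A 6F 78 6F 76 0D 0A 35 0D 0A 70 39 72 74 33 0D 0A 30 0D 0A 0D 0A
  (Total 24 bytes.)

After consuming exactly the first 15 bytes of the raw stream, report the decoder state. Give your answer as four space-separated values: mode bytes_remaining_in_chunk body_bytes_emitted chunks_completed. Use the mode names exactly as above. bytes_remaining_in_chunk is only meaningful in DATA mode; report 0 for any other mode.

Answer: DATA 2 7 1

Derivation:
Byte 0 = '4': mode=SIZE remaining=0 emitted=0 chunks_done=0
Byte 1 = 0x0D: mode=SIZE_CR remaining=0 emitted=0 chunks_done=0
Byte 2 = 0x0A: mode=DATA remaining=4 emitted=0 chunks_done=0
Byte 3 = 'o': mode=DATA remaining=3 emitted=1 chunks_done=0
Byte 4 = 'x': mode=DATA remaining=2 emitted=2 chunks_done=0
Byte 5 = 'o': mode=DATA remaining=1 emitted=3 chunks_done=0
Byte 6 = 'v': mode=DATA_DONE remaining=0 emitted=4 chunks_done=0
Byte 7 = 0x0D: mode=DATA_CR remaining=0 emitted=4 chunks_done=0
Byte 8 = 0x0A: mode=SIZE remaining=0 emitted=4 chunks_done=1
Byte 9 = '5': mode=SIZE remaining=0 emitted=4 chunks_done=1
Byte 10 = 0x0D: mode=SIZE_CR remaining=0 emitted=4 chunks_done=1
Byte 11 = 0x0A: mode=DATA remaining=5 emitted=4 chunks_done=1
Byte 12 = 'p': mode=DATA remaining=4 emitted=5 chunks_done=1
Byte 13 = '9': mode=DATA remaining=3 emitted=6 chunks_done=1
Byte 14 = 'r': mode=DATA remaining=2 emitted=7 chunks_done=1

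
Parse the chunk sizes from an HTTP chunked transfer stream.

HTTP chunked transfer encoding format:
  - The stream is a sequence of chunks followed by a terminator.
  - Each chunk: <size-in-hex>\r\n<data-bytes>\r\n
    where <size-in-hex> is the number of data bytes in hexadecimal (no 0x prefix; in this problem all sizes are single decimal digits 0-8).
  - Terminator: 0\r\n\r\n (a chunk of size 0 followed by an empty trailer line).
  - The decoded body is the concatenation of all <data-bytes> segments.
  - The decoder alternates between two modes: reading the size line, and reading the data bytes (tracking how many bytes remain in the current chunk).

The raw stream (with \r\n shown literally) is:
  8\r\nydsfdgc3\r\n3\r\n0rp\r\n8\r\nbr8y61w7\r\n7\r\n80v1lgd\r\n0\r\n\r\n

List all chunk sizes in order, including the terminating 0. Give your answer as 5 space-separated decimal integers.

Answer: 8 3 8 7 0

Derivation:
Chunk 1: stream[0..1]='8' size=0x8=8, data at stream[3..11]='ydsfdgc3' -> body[0..8], body so far='ydsfdgc3'
Chunk 2: stream[13..14]='3' size=0x3=3, data at stream[16..19]='0rp' -> body[8..11], body so far='ydsfdgc30rp'
Chunk 3: stream[21..22]='8' size=0x8=8, data at stream[24..32]='br8y61w7' -> body[11..19], body so far='ydsfdgc30rpbr8y61w7'
Chunk 4: stream[34..35]='7' size=0x7=7, data at stream[37..44]='80v1lgd' -> body[19..26], body so far='ydsfdgc30rpbr8y61w780v1lgd'
Chunk 5: stream[46..47]='0' size=0 (terminator). Final body='ydsfdgc30rpbr8y61w780v1lgd' (26 bytes)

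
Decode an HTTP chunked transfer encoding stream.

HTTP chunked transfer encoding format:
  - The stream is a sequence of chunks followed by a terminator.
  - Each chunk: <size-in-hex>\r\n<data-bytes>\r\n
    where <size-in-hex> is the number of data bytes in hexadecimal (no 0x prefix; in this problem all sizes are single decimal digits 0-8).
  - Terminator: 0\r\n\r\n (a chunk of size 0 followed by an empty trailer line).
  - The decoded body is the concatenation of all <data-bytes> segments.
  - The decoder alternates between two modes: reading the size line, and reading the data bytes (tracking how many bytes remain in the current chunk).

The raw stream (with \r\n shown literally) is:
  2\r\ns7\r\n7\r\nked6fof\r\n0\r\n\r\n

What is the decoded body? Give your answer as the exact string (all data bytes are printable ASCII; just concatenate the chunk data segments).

Answer: s7ked6fof

Derivation:
Chunk 1: stream[0..1]='2' size=0x2=2, data at stream[3..5]='s7' -> body[0..2], body so far='s7'
Chunk 2: stream[7..8]='7' size=0x7=7, data at stream[10..17]='ked6fof' -> body[2..9], body so far='s7ked6fof'
Chunk 3: stream[19..20]='0' size=0 (terminator). Final body='s7ked6fof' (9 bytes)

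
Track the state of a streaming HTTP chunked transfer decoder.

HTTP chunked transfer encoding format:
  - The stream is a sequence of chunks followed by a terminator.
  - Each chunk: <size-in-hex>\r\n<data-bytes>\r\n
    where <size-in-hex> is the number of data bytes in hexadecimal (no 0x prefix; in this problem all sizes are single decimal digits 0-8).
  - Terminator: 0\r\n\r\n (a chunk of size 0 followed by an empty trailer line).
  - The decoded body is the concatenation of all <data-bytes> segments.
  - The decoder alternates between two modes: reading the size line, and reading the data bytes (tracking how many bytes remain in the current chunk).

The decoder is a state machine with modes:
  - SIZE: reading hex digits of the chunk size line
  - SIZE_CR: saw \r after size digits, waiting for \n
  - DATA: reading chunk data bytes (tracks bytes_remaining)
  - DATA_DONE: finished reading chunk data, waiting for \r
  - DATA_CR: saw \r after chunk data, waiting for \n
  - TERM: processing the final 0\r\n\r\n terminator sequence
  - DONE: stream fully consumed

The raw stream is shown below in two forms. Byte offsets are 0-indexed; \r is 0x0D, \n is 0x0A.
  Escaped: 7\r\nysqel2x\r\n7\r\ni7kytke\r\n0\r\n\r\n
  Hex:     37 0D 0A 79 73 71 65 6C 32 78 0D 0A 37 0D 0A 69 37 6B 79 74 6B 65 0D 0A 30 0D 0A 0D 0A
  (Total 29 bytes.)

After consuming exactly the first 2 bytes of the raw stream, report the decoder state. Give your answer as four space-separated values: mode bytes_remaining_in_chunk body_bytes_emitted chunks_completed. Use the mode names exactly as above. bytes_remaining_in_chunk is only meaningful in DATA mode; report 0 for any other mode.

Byte 0 = '7': mode=SIZE remaining=0 emitted=0 chunks_done=0
Byte 1 = 0x0D: mode=SIZE_CR remaining=0 emitted=0 chunks_done=0

Answer: SIZE_CR 0 0 0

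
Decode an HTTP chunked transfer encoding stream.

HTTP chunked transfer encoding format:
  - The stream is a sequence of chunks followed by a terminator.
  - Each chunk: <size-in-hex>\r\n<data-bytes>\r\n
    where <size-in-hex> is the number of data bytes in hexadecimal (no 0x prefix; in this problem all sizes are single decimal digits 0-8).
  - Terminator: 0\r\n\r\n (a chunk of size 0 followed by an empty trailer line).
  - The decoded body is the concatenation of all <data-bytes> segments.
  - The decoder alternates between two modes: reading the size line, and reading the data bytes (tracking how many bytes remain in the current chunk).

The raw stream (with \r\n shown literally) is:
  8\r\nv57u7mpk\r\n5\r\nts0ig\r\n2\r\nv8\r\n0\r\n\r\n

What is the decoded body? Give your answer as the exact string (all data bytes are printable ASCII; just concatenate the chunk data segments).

Chunk 1: stream[0..1]='8' size=0x8=8, data at stream[3..11]='v57u7mpk' -> body[0..8], body so far='v57u7mpk'
Chunk 2: stream[13..14]='5' size=0x5=5, data at stream[16..21]='ts0ig' -> body[8..13], body so far='v57u7mpkts0ig'
Chunk 3: stream[23..24]='2' size=0x2=2, data at stream[26..28]='v8' -> body[13..15], body so far='v57u7mpkts0igv8'
Chunk 4: stream[30..31]='0' size=0 (terminator). Final body='v57u7mpkts0igv8' (15 bytes)

Answer: v57u7mpkts0igv8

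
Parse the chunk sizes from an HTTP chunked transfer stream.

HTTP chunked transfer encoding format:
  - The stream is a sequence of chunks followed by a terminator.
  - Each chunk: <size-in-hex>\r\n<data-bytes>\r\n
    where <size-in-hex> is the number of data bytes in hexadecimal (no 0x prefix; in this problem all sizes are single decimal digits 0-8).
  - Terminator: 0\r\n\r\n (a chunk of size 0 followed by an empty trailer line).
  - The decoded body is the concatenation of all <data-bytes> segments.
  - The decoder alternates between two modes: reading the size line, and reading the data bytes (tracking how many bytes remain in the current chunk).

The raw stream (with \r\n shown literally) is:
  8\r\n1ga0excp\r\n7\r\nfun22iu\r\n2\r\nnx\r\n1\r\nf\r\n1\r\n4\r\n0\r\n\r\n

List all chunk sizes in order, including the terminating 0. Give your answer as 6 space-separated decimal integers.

Chunk 1: stream[0..1]='8' size=0x8=8, data at stream[3..11]='1ga0excp' -> body[0..8], body so far='1ga0excp'
Chunk 2: stream[13..14]='7' size=0x7=7, data at stream[16..23]='fun22iu' -> body[8..15], body so far='1ga0excpfun22iu'
Chunk 3: stream[25..26]='2' size=0x2=2, data at stream[28..30]='nx' -> body[15..17], body so far='1ga0excpfun22iunx'
Chunk 4: stream[32..33]='1' size=0x1=1, data at stream[35..36]='f' -> body[17..18], body so far='1ga0excpfun22iunxf'
Chunk 5: stream[38..39]='1' size=0x1=1, data at stream[41..42]='4' -> body[18..19], body so far='1ga0excpfun22iunxf4'
Chunk 6: stream[44..45]='0' size=0 (terminator). Final body='1ga0excpfun22iunxf4' (19 bytes)

Answer: 8 7 2 1 1 0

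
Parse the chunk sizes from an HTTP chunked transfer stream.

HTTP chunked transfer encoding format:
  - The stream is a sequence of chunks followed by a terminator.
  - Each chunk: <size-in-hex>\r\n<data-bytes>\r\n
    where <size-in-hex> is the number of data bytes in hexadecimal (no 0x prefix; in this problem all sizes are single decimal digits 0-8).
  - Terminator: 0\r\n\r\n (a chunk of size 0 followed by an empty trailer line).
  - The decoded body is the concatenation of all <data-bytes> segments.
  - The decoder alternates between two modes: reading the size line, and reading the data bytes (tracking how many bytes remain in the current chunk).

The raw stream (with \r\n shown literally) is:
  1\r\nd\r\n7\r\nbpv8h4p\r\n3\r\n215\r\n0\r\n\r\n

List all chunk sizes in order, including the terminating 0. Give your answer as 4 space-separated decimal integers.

Chunk 1: stream[0..1]='1' size=0x1=1, data at stream[3..4]='d' -> body[0..1], body so far='d'
Chunk 2: stream[6..7]='7' size=0x7=7, data at stream[9..16]='bpv8h4p' -> body[1..8], body so far='dbpv8h4p'
Chunk 3: stream[18..19]='3' size=0x3=3, data at stream[21..24]='215' -> body[8..11], body so far='dbpv8h4p215'
Chunk 4: stream[26..27]='0' size=0 (terminator). Final body='dbpv8h4p215' (11 bytes)

Answer: 1 7 3 0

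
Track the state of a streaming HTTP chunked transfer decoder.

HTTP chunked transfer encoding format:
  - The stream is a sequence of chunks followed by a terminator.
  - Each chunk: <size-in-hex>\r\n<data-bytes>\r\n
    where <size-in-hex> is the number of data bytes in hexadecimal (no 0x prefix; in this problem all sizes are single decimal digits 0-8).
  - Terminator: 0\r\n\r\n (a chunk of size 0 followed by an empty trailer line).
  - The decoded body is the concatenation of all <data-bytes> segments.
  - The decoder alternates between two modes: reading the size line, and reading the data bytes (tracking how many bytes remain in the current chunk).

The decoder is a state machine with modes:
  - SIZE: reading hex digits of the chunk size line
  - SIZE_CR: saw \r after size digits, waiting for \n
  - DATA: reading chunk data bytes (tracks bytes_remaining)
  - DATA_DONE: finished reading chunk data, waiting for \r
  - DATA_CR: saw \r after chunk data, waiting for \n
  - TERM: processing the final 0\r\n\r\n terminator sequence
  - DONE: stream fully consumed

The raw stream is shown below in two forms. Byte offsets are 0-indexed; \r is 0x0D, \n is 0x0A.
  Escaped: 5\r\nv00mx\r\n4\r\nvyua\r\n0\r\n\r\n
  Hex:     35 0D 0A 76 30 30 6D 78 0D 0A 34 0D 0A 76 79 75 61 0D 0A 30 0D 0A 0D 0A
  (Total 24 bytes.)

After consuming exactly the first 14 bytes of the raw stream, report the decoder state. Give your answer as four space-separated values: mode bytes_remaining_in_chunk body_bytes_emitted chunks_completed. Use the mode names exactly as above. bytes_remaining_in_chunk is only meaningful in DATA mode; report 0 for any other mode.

Answer: DATA 3 6 1

Derivation:
Byte 0 = '5': mode=SIZE remaining=0 emitted=0 chunks_done=0
Byte 1 = 0x0D: mode=SIZE_CR remaining=0 emitted=0 chunks_done=0
Byte 2 = 0x0A: mode=DATA remaining=5 emitted=0 chunks_done=0
Byte 3 = 'v': mode=DATA remaining=4 emitted=1 chunks_done=0
Byte 4 = '0': mode=DATA remaining=3 emitted=2 chunks_done=0
Byte 5 = '0': mode=DATA remaining=2 emitted=3 chunks_done=0
Byte 6 = 'm': mode=DATA remaining=1 emitted=4 chunks_done=0
Byte 7 = 'x': mode=DATA_DONE remaining=0 emitted=5 chunks_done=0
Byte 8 = 0x0D: mode=DATA_CR remaining=0 emitted=5 chunks_done=0
Byte 9 = 0x0A: mode=SIZE remaining=0 emitted=5 chunks_done=1
Byte 10 = '4': mode=SIZE remaining=0 emitted=5 chunks_done=1
Byte 11 = 0x0D: mode=SIZE_CR remaining=0 emitted=5 chunks_done=1
Byte 12 = 0x0A: mode=DATA remaining=4 emitted=5 chunks_done=1
Byte 13 = 'v': mode=DATA remaining=3 emitted=6 chunks_done=1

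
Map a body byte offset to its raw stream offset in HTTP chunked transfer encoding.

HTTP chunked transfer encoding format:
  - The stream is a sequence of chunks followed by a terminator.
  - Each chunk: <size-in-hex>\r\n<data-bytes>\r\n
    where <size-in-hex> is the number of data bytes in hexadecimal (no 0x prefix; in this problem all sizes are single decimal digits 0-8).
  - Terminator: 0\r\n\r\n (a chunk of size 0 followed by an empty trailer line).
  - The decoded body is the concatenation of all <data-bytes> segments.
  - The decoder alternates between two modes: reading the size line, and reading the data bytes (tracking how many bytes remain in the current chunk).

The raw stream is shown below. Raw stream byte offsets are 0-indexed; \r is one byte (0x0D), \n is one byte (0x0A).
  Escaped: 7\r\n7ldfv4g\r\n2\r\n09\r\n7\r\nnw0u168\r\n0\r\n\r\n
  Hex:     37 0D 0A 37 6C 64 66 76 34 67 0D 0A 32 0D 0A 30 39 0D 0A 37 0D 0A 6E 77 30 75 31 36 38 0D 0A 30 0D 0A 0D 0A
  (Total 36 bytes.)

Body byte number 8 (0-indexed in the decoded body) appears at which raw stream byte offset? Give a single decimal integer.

Answer: 16

Derivation:
Chunk 1: stream[0..1]='7' size=0x7=7, data at stream[3..10]='7ldfv4g' -> body[0..7], body so far='7ldfv4g'
Chunk 2: stream[12..13]='2' size=0x2=2, data at stream[15..17]='09' -> body[7..9], body so far='7ldfv4g09'
Chunk 3: stream[19..20]='7' size=0x7=7, data at stream[22..29]='nw0u168' -> body[9..16], body so far='7ldfv4g09nw0u168'
Chunk 4: stream[31..32]='0' size=0 (terminator). Final body='7ldfv4g09nw0u168' (16 bytes)
Body byte 8 at stream offset 16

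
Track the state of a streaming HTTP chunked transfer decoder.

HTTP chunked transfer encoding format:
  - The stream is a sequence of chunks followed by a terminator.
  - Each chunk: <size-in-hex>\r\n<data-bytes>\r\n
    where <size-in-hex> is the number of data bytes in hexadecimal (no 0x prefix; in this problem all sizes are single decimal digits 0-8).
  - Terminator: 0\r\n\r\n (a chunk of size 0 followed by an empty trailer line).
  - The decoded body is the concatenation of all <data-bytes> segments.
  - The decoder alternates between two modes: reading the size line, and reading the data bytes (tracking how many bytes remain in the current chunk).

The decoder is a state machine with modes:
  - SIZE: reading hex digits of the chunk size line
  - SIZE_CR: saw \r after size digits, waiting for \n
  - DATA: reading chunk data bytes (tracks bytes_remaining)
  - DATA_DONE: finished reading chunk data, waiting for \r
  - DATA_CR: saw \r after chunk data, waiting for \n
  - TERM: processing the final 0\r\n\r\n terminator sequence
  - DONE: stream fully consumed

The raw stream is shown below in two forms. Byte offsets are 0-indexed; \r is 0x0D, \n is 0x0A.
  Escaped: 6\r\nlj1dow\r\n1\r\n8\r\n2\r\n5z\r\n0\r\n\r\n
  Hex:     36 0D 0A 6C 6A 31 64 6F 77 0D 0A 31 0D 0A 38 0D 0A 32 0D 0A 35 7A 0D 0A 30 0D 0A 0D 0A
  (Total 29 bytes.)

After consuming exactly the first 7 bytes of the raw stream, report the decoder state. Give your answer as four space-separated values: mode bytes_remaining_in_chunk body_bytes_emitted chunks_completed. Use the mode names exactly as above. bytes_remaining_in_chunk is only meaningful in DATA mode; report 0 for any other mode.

Answer: DATA 2 4 0

Derivation:
Byte 0 = '6': mode=SIZE remaining=0 emitted=0 chunks_done=0
Byte 1 = 0x0D: mode=SIZE_CR remaining=0 emitted=0 chunks_done=0
Byte 2 = 0x0A: mode=DATA remaining=6 emitted=0 chunks_done=0
Byte 3 = 'l': mode=DATA remaining=5 emitted=1 chunks_done=0
Byte 4 = 'j': mode=DATA remaining=4 emitted=2 chunks_done=0
Byte 5 = '1': mode=DATA remaining=3 emitted=3 chunks_done=0
Byte 6 = 'd': mode=DATA remaining=2 emitted=4 chunks_done=0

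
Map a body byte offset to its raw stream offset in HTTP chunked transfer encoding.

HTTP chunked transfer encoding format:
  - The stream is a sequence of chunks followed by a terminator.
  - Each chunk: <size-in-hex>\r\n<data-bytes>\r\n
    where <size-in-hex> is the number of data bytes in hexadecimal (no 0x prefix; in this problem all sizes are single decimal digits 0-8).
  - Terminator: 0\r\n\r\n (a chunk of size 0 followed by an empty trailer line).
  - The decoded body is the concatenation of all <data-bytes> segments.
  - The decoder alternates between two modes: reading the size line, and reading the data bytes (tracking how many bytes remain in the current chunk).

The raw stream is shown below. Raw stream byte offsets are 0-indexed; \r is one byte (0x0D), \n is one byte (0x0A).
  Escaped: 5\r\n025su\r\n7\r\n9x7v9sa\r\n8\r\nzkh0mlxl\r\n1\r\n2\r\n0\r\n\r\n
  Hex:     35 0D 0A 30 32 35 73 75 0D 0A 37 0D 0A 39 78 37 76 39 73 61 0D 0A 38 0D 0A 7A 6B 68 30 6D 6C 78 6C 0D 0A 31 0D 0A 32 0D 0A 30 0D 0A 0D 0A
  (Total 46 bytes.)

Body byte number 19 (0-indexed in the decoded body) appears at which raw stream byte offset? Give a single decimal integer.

Answer: 32

Derivation:
Chunk 1: stream[0..1]='5' size=0x5=5, data at stream[3..8]='025su' -> body[0..5], body so far='025su'
Chunk 2: stream[10..11]='7' size=0x7=7, data at stream[13..20]='9x7v9sa' -> body[5..12], body so far='025su9x7v9sa'
Chunk 3: stream[22..23]='8' size=0x8=8, data at stream[25..33]='zkh0mlxl' -> body[12..20], body so far='025su9x7v9sazkh0mlxl'
Chunk 4: stream[35..36]='1' size=0x1=1, data at stream[38..39]='2' -> body[20..21], body so far='025su9x7v9sazkh0mlxl2'
Chunk 5: stream[41..42]='0' size=0 (terminator). Final body='025su9x7v9sazkh0mlxl2' (21 bytes)
Body byte 19 at stream offset 32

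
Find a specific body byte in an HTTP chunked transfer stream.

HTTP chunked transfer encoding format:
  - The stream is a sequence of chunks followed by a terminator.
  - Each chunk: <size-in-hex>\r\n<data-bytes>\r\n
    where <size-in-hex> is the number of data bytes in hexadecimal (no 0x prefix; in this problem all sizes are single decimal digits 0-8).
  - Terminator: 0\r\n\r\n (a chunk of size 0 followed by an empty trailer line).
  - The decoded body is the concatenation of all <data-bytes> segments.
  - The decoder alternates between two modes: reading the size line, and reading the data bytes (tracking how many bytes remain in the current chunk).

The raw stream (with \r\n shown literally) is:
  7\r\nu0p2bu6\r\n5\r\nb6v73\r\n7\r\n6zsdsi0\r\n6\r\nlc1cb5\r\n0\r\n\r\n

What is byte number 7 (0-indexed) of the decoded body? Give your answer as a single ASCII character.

Answer: b

Derivation:
Chunk 1: stream[0..1]='7' size=0x7=7, data at stream[3..10]='u0p2bu6' -> body[0..7], body so far='u0p2bu6'
Chunk 2: stream[12..13]='5' size=0x5=5, data at stream[15..20]='b6v73' -> body[7..12], body so far='u0p2bu6b6v73'
Chunk 3: stream[22..23]='7' size=0x7=7, data at stream[25..32]='6zsdsi0' -> body[12..19], body so far='u0p2bu6b6v736zsdsi0'
Chunk 4: stream[34..35]='6' size=0x6=6, data at stream[37..43]='lc1cb5' -> body[19..25], body so far='u0p2bu6b6v736zsdsi0lc1cb5'
Chunk 5: stream[45..46]='0' size=0 (terminator). Final body='u0p2bu6b6v736zsdsi0lc1cb5' (25 bytes)
Body byte 7 = 'b'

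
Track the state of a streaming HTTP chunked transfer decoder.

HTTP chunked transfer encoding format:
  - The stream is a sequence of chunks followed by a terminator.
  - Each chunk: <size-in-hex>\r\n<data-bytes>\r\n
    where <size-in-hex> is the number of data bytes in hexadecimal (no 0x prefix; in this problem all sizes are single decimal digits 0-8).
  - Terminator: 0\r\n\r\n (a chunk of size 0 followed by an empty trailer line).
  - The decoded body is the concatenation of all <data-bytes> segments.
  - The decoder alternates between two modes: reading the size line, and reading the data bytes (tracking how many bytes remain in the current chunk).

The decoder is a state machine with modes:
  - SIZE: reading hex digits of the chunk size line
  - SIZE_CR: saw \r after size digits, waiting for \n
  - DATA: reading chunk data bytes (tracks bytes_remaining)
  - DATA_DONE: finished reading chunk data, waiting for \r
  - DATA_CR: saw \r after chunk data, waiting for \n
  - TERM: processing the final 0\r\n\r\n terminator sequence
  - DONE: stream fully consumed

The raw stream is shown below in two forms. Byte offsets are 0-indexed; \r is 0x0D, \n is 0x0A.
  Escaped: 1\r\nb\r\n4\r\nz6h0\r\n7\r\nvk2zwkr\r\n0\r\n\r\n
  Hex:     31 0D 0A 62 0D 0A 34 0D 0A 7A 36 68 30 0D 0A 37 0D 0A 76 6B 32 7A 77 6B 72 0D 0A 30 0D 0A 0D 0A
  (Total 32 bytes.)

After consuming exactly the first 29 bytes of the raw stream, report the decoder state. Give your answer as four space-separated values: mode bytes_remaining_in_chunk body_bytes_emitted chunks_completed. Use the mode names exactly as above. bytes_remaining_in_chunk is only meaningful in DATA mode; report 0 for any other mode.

Answer: SIZE_CR 0 12 3

Derivation:
Byte 0 = '1': mode=SIZE remaining=0 emitted=0 chunks_done=0
Byte 1 = 0x0D: mode=SIZE_CR remaining=0 emitted=0 chunks_done=0
Byte 2 = 0x0A: mode=DATA remaining=1 emitted=0 chunks_done=0
Byte 3 = 'b': mode=DATA_DONE remaining=0 emitted=1 chunks_done=0
Byte 4 = 0x0D: mode=DATA_CR remaining=0 emitted=1 chunks_done=0
Byte 5 = 0x0A: mode=SIZE remaining=0 emitted=1 chunks_done=1
Byte 6 = '4': mode=SIZE remaining=0 emitted=1 chunks_done=1
Byte 7 = 0x0D: mode=SIZE_CR remaining=0 emitted=1 chunks_done=1
Byte 8 = 0x0A: mode=DATA remaining=4 emitted=1 chunks_done=1
Byte 9 = 'z': mode=DATA remaining=3 emitted=2 chunks_done=1
Byte 10 = '6': mode=DATA remaining=2 emitted=3 chunks_done=1
Byte 11 = 'h': mode=DATA remaining=1 emitted=4 chunks_done=1
Byte 12 = '0': mode=DATA_DONE remaining=0 emitted=5 chunks_done=1
Byte 13 = 0x0D: mode=DATA_CR remaining=0 emitted=5 chunks_done=1
Byte 14 = 0x0A: mode=SIZE remaining=0 emitted=5 chunks_done=2
Byte 15 = '7': mode=SIZE remaining=0 emitted=5 chunks_done=2
Byte 16 = 0x0D: mode=SIZE_CR remaining=0 emitted=5 chunks_done=2
Byte 17 = 0x0A: mode=DATA remaining=7 emitted=5 chunks_done=2
Byte 18 = 'v': mode=DATA remaining=6 emitted=6 chunks_done=2
Byte 19 = 'k': mode=DATA remaining=5 emitted=7 chunks_done=2
Byte 20 = '2': mode=DATA remaining=4 emitted=8 chunks_done=2
Byte 21 = 'z': mode=DATA remaining=3 emitted=9 chunks_done=2
Byte 22 = 'w': mode=DATA remaining=2 emitted=10 chunks_done=2
Byte 23 = 'k': mode=DATA remaining=1 emitted=11 chunks_done=2
Byte 24 = 'r': mode=DATA_DONE remaining=0 emitted=12 chunks_done=2
Byte 25 = 0x0D: mode=DATA_CR remaining=0 emitted=12 chunks_done=2
Byte 26 = 0x0A: mode=SIZE remaining=0 emitted=12 chunks_done=3
Byte 27 = '0': mode=SIZE remaining=0 emitted=12 chunks_done=3
Byte 28 = 0x0D: mode=SIZE_CR remaining=0 emitted=12 chunks_done=3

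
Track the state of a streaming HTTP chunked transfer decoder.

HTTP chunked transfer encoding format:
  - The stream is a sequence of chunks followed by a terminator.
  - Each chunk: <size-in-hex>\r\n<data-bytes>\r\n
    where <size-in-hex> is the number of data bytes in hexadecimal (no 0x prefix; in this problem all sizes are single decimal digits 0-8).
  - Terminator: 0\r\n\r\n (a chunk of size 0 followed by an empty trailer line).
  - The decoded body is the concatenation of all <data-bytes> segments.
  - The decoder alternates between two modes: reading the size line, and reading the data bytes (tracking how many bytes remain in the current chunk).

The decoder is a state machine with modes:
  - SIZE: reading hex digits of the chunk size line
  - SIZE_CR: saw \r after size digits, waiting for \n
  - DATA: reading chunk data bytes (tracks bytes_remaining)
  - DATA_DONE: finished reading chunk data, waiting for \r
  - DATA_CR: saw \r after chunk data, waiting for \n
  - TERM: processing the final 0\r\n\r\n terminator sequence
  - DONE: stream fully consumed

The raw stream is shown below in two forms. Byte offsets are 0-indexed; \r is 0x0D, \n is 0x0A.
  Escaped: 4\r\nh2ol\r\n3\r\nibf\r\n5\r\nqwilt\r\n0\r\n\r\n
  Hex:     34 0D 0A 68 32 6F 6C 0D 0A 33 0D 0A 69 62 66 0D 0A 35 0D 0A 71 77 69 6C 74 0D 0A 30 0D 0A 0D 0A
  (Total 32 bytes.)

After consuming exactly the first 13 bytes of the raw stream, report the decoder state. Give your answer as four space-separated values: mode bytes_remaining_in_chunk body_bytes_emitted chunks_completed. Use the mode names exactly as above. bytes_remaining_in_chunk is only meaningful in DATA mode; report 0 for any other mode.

Answer: DATA 2 5 1

Derivation:
Byte 0 = '4': mode=SIZE remaining=0 emitted=0 chunks_done=0
Byte 1 = 0x0D: mode=SIZE_CR remaining=0 emitted=0 chunks_done=0
Byte 2 = 0x0A: mode=DATA remaining=4 emitted=0 chunks_done=0
Byte 3 = 'h': mode=DATA remaining=3 emitted=1 chunks_done=0
Byte 4 = '2': mode=DATA remaining=2 emitted=2 chunks_done=0
Byte 5 = 'o': mode=DATA remaining=1 emitted=3 chunks_done=0
Byte 6 = 'l': mode=DATA_DONE remaining=0 emitted=4 chunks_done=0
Byte 7 = 0x0D: mode=DATA_CR remaining=0 emitted=4 chunks_done=0
Byte 8 = 0x0A: mode=SIZE remaining=0 emitted=4 chunks_done=1
Byte 9 = '3': mode=SIZE remaining=0 emitted=4 chunks_done=1
Byte 10 = 0x0D: mode=SIZE_CR remaining=0 emitted=4 chunks_done=1
Byte 11 = 0x0A: mode=DATA remaining=3 emitted=4 chunks_done=1
Byte 12 = 'i': mode=DATA remaining=2 emitted=5 chunks_done=1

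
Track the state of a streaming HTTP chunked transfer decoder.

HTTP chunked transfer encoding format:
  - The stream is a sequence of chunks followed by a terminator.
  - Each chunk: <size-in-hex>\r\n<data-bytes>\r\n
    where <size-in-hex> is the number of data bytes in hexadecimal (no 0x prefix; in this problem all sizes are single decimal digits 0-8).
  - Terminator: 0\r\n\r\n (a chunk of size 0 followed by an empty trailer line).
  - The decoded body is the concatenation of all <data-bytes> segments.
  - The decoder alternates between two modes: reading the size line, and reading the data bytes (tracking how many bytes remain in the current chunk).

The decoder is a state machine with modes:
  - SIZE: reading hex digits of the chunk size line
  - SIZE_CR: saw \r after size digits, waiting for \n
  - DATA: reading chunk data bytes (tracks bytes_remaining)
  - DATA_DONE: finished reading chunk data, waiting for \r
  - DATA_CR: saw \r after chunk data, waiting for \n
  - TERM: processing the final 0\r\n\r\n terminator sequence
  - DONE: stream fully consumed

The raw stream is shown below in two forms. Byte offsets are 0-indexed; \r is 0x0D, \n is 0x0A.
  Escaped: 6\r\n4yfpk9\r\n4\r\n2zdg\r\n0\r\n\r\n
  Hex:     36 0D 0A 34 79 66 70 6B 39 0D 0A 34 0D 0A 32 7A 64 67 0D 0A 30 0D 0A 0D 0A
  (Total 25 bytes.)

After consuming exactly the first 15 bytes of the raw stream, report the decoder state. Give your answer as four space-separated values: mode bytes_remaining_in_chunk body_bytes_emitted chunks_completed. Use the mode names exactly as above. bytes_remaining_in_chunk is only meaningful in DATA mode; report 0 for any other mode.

Answer: DATA 3 7 1

Derivation:
Byte 0 = '6': mode=SIZE remaining=0 emitted=0 chunks_done=0
Byte 1 = 0x0D: mode=SIZE_CR remaining=0 emitted=0 chunks_done=0
Byte 2 = 0x0A: mode=DATA remaining=6 emitted=0 chunks_done=0
Byte 3 = '4': mode=DATA remaining=5 emitted=1 chunks_done=0
Byte 4 = 'y': mode=DATA remaining=4 emitted=2 chunks_done=0
Byte 5 = 'f': mode=DATA remaining=3 emitted=3 chunks_done=0
Byte 6 = 'p': mode=DATA remaining=2 emitted=4 chunks_done=0
Byte 7 = 'k': mode=DATA remaining=1 emitted=5 chunks_done=0
Byte 8 = '9': mode=DATA_DONE remaining=0 emitted=6 chunks_done=0
Byte 9 = 0x0D: mode=DATA_CR remaining=0 emitted=6 chunks_done=0
Byte 10 = 0x0A: mode=SIZE remaining=0 emitted=6 chunks_done=1
Byte 11 = '4': mode=SIZE remaining=0 emitted=6 chunks_done=1
Byte 12 = 0x0D: mode=SIZE_CR remaining=0 emitted=6 chunks_done=1
Byte 13 = 0x0A: mode=DATA remaining=4 emitted=6 chunks_done=1
Byte 14 = '2': mode=DATA remaining=3 emitted=7 chunks_done=1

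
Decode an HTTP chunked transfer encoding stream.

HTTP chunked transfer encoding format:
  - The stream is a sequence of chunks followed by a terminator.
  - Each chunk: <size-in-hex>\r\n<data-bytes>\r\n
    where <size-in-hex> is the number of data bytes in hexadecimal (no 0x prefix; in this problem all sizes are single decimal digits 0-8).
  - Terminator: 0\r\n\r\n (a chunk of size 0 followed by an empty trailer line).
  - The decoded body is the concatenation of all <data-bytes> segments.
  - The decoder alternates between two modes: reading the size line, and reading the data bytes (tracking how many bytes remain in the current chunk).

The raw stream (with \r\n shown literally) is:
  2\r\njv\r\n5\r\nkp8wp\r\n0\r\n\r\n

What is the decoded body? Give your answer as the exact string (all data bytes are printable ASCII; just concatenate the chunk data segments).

Answer: jvkp8wp

Derivation:
Chunk 1: stream[0..1]='2' size=0x2=2, data at stream[3..5]='jv' -> body[0..2], body so far='jv'
Chunk 2: stream[7..8]='5' size=0x5=5, data at stream[10..15]='kp8wp' -> body[2..7], body so far='jvkp8wp'
Chunk 3: stream[17..18]='0' size=0 (terminator). Final body='jvkp8wp' (7 bytes)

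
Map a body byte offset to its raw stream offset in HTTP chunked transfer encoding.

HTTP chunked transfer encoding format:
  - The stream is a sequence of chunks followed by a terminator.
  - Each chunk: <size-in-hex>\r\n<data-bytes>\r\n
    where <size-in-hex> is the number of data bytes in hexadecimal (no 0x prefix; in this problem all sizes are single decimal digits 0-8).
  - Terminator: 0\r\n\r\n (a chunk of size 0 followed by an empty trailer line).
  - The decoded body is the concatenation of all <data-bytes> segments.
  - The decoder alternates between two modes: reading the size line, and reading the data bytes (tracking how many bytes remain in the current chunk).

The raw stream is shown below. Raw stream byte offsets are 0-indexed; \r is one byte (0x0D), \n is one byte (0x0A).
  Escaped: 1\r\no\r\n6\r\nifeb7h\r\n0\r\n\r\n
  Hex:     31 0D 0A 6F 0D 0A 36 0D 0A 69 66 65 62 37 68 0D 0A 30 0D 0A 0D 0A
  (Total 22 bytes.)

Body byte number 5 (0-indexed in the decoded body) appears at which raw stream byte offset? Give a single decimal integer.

Chunk 1: stream[0..1]='1' size=0x1=1, data at stream[3..4]='o' -> body[0..1], body so far='o'
Chunk 2: stream[6..7]='6' size=0x6=6, data at stream[9..15]='ifeb7h' -> body[1..7], body so far='oifeb7h'
Chunk 3: stream[17..18]='0' size=0 (terminator). Final body='oifeb7h' (7 bytes)
Body byte 5 at stream offset 13

Answer: 13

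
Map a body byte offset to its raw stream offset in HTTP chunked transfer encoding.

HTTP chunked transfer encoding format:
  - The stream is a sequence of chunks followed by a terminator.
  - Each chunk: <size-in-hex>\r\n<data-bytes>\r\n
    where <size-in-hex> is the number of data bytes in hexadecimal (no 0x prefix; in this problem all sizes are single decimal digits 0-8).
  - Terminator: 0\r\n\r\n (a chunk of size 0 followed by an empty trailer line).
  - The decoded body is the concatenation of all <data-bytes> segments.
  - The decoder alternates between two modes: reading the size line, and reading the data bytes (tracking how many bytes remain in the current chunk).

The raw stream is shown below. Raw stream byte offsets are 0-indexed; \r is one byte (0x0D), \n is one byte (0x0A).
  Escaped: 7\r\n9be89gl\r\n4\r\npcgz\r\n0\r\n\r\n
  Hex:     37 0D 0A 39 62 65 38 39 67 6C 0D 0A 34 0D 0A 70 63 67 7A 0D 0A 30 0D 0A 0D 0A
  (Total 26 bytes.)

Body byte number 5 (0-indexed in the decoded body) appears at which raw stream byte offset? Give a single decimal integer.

Chunk 1: stream[0..1]='7' size=0x7=7, data at stream[3..10]='9be89gl' -> body[0..7], body so far='9be89gl'
Chunk 2: stream[12..13]='4' size=0x4=4, data at stream[15..19]='pcgz' -> body[7..11], body so far='9be89glpcgz'
Chunk 3: stream[21..22]='0' size=0 (terminator). Final body='9be89glpcgz' (11 bytes)
Body byte 5 at stream offset 8

Answer: 8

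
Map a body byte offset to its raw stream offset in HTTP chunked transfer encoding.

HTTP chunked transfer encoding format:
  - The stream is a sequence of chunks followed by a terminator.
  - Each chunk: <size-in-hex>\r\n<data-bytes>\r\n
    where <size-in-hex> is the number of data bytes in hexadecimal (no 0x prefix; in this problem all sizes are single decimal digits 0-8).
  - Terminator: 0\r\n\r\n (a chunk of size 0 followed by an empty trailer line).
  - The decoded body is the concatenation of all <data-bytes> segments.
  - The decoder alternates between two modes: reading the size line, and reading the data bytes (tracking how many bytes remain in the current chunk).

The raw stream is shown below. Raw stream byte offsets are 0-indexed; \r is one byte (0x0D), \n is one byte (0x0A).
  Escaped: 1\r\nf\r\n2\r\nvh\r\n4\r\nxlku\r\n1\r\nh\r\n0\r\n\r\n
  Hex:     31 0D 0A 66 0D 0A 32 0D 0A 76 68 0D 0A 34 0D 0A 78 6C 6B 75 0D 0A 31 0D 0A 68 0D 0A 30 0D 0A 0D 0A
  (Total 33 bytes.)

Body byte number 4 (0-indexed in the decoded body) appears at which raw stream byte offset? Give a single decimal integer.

Chunk 1: stream[0..1]='1' size=0x1=1, data at stream[3..4]='f' -> body[0..1], body so far='f'
Chunk 2: stream[6..7]='2' size=0x2=2, data at stream[9..11]='vh' -> body[1..3], body so far='fvh'
Chunk 3: stream[13..14]='4' size=0x4=4, data at stream[16..20]='xlku' -> body[3..7], body so far='fvhxlku'
Chunk 4: stream[22..23]='1' size=0x1=1, data at stream[25..26]='h' -> body[7..8], body so far='fvhxlkuh'
Chunk 5: stream[28..29]='0' size=0 (terminator). Final body='fvhxlkuh' (8 bytes)
Body byte 4 at stream offset 17

Answer: 17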